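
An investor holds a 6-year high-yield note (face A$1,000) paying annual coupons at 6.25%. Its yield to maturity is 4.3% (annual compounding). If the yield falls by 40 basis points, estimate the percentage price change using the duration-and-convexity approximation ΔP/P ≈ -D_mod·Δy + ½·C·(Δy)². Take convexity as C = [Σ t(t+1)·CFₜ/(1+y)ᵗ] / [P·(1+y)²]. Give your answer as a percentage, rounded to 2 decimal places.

+2.03%

With y = 0.043:
  t   CF        PV=CF/(1+0.043)^t    t·PV        t(t+1)·PV
  1        62.50        59.9233        59.9233         119.8466
  2        62.50        57.4528       114.9057         344.7170
  3        62.50        55.0842       165.2526         661.0105
  4        62.50        52.8132       211.2529       1,056.2647
  5        62.50        50.6359       253.1795       1,519.0768
  6     1,062.50       825.3214     4,951.9282      34,663.4974
  Σ                  1,101.2308     5,756.4422      38,364.4129
P = 1,101.2308; D_Mac = 5.22728 yrs; D_mod = 5.01177 yrs; C = 32.02444.
Duration effect: -5.01177 × (-0.004) = +0.020047
Convexity effect: 0.5 × 32.02444 × (-0.004)² = +0.0002562
ΔP/P ≈ +0.020047 + 0.0002562 = +0.020303 = +2.0303%.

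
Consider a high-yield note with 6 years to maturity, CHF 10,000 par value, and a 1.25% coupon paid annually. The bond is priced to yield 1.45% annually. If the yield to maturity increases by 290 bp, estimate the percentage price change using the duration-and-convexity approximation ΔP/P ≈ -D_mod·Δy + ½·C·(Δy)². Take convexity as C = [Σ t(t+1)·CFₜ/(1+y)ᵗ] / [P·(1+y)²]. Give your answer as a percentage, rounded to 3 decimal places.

-14.981%

With y = 0.0145:
  t   CF        PV=CF/(1+0.0145)^t    t·PV        t(t+1)·PV
  1       125.00       123.2134       123.2134         246.4268
  2       125.00       121.4523       242.9047         728.7141
  3       125.00       119.7165       359.1494       1,436.5975
  4       125.00       118.0054       472.0215       2,360.1076
  5       125.00       116.3188       581.5938       3,489.5627
  6    10,125.00     9,287.1556    55,722.9338     390,060.5368
  Σ                  9,885.8620    57,501.8166     398,321.9455
P = 9,885.8620; D_Mac = 5.81657 yrs; D_mod = 5.73344 yrs; C = 39.14854.
Duration effect: -5.73344 × (+0.029) = -0.166270
Convexity effect: 0.5 × 39.14854 × (0.029)² = +0.0164620
ΔP/P ≈ -0.166270 + 0.0164620 = -0.149808 = -14.9808%.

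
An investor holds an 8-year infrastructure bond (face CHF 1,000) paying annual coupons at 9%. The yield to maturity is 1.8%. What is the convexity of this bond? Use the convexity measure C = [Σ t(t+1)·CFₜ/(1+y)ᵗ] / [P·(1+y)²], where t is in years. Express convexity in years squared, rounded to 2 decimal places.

51.49

With y = 0.018:
  t   CF        PV=CF/(1+0.018)^t    t·PV        t(t+1)·PV
  1        90.00        88.4086        88.4086         176.8173
  2        90.00        86.8454       173.6909         521.0726
  3        90.00        85.3098       255.9295       1,023.7182
  4        90.00        83.8014       335.2057       1,676.0285
  5        90.00        82.3197       411.5983       2,469.5901
  6        90.00        80.8641       485.1847       3,396.2929
  7        90.00        79.4343       556.0401       4,448.3207
  8     1,090.00       945.0271     7,560.2170      68,041.9530
  Σ                  1,532.0106     9,866.2749      81,753.7931
P = 1,532.0106.
Convexity = Σ t(t+1)·PV / [P·(1+y)²] = 81,753.7931 / (1,532.0106 × 1.036324) = 51.49329.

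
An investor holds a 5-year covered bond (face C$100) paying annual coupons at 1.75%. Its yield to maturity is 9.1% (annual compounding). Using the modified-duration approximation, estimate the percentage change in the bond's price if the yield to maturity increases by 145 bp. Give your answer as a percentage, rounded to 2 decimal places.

-6.37%

Periodic yield y = 0.091. Modified duration first:
  t   CF        PV=CF/(1+0.091)^t    t·PV
  1         1.75         1.6040         1.6040
  2         1.75         1.4702         2.9405
  3         1.75         1.3476         4.0428
  4         1.75         1.2352         4.9408
  5       101.75        65.8280       329.1400
  Σ                     71.4851       342.6682
P = 71.4851; D_Mac = 4.79356 yrs; D_mod = 4.79356/(1+0.091) = 4.39373 yrs.
ΔP/P ≈ -D_mod · Δy = -4.39373 × (+0.0145) = -0.063709 = -6.3709%.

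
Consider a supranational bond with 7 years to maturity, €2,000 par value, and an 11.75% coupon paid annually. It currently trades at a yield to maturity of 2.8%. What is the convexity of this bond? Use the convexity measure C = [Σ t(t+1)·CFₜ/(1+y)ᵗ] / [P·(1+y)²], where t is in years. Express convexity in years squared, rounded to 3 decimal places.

With y = 0.028:
  t   CF        PV=CF/(1+0.028)^t    t·PV        t(t+1)·PV
  1       235.00       228.5992       228.5992         457.1984
  2       235.00       222.3728       444.7456       1,334.2367
  3       235.00       216.3159       648.9478       2,595.7913
  4       235.00       210.4241       841.6963       4,208.4813
  5       235.00       204.6927     1,023.4633       6,140.7801
  6       235.00       199.1174     1,194.7043       8,362.9301
  7     2,235.00     1,842.1531    12,895.0718     103,160.5745
  Σ                  3,123.6752    17,277.2283     126,259.9923
P = 3,123.6752.
Convexity = Σ t(t+1)·PV / [P·(1+y)²] = 126,259.9923 / (3,123.6752 × 1.056784) = 38.24843.

38.248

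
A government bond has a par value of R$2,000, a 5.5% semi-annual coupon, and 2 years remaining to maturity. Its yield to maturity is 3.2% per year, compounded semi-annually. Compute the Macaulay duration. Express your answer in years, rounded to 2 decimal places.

Periodic yield y = 0.016. Discount each cash flow and weight by its period:
  t   CF        PV=CF/(1+0.016)^t    t·PV
  1        55.00        54.1339        54.1339
  2        55.00        53.2814       106.5627
  3        55.00        52.4423       157.3268
  4     2,055.00     1,928.5771     7,714.3082
  Σ                  2,088.4345     8,032.3316
Price P = Σ PV = 2,088.4345.
Macaulay duration = Σ(t·PV) / P = 8,032.3316 / 2,088.4345 = 3.84610 half-year periods.
In years: 3.84610 / 2 = 1.92305 years.

1.92 years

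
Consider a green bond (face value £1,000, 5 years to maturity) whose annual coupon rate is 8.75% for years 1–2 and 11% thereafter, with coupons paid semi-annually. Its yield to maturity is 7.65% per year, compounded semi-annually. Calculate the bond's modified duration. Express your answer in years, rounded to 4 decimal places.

4.0009 years

Periodic yield y = 0.03825. First find Macaulay duration:
  t   CF        PV=CF/(1+0.03825)^t    t·PV
  1        43.75        42.1382        42.1382
  2        43.75        40.5858        81.1716
  3        43.75        39.0906       117.2718
  4        43.75        37.6505       150.6018
  5        55.00        45.5883       227.9413
  6        55.00        43.9087       263.4525
  7        55.00        42.2911       296.0378
  8        55.00        40.7331       325.8646
  9        55.00        39.2324       353.0919
  10    1,055.00       724.8248     7,248.2483
  Σ                  1,096.0435     9,105.8198
P = 1,096.0435; Macaulay duration = 9,105.8198 / 1,096.0435 = 8.30790 half-year periods = 4.15395 years.
Modified duration = D_Mac / (1 + y) = 4.15395 / 1.03825 = 4.00091 years.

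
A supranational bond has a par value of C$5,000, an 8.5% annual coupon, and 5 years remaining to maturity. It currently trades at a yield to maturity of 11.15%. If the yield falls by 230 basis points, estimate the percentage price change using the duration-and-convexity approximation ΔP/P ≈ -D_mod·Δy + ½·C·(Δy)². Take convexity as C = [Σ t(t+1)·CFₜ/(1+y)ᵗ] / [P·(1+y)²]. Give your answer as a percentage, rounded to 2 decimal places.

With y = 0.1115:
  t   CF        PV=CF/(1+0.1115)^t    t·PV        t(t+1)·PV
  1       425.00       382.3662       382.3662         764.7323
  2       425.00       344.0092       688.0183       2,064.0549
  3       425.00       309.4999       928.4997       3,713.9989
  4       425.00       278.4525     1,113.8098       5,569.0492
  5     5,425.00     3,197.8082    15,989.0408      95,934.2450
  Σ                  4,512.1359    19,101.7349     108,046.0804
P = 4,512.1359; D_Mac = 4.23341 yrs; D_mod = 3.80874 yrs; C = 19.38242.
Duration effect: -3.80874 × (-0.023) = +0.087601
Convexity effect: 0.5 × 19.38242 × (-0.023)² = +0.0051266
ΔP/P ≈ +0.087601 + 0.0051266 = +0.092728 = +9.2728%.

+9.27%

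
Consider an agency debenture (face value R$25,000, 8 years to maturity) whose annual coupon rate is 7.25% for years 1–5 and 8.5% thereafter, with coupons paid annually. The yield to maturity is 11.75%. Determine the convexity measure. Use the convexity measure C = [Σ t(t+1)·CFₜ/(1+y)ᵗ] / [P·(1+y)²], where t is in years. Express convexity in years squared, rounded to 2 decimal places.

With y = 0.1175:
  t   CF        PV=CF/(1+0.1175)^t    t·PV        t(t+1)·PV
  1     1,812.50     1,621.9239     1,621.9239       3,243.8479
  2     1,812.50     1,451.3861     2,902.7721       8,708.3164
  3     1,812.50     1,298.7795     3,896.3385      15,585.3538
  4     1,812.50     1,162.2188     4,648.8751      23,244.3756
  5     1,812.50     1,040.0168     5,200.0840      31,200.5041
  6     2,125.00     1,091.1231     6,546.7385      45,827.1695
  7     2,125.00       976.3965     6,834.7755      54,678.2037
  8    27,125.00    11,152.9433    89,223.5460     803,011.9141
  Σ                 19,794.7879   120,875.0536     985,499.6851
P = 19,794.7879.
Convexity = Σ t(t+1)·PV / [P·(1+y)²] = 985,499.6851 / (19,794.7879 × 1.248806) = 39.86673.

39.87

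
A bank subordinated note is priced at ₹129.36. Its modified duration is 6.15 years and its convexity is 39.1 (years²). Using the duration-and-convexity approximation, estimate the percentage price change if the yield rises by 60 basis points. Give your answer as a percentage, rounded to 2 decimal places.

Duration effect: -D_mod·Δy = -6.15 × (+0.006) = -0.036900
Convexity effect: ½·C·(Δy)² = 0.5 × 39.1 × (0.006)² = +0.0007038
ΔP/P ≈ -0.036900 + 0.0007038 = -0.0361962
= -3.61962%.

-3.62%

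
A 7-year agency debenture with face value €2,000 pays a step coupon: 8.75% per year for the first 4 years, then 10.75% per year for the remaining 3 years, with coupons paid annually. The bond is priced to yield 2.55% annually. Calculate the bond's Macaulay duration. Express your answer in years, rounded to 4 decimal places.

5.7734 years

Periodic yield y = 0.0255. Discount each cash flow and weight by its year:
  t   CF        PV=CF/(1+0.0255)^t    t·PV
  1       175.00       170.6485       170.6485
  2       175.00       166.4051       332.8103
  3       175.00       162.2673       486.8020
  4       175.00       158.2324       632.9296
  5       215.00       189.5659       947.8293
  6       215.00       184.8521     1,109.1128
  7     2,215.00     1,857.0521    12,999.3644
  Σ                  2,889.0234    16,679.4968
Price P = Σ PV = 2,889.0234.
Macaulay duration = Σ(t·PV) / P = 16,679.4968 / 2,889.0234 = 5.77340 years.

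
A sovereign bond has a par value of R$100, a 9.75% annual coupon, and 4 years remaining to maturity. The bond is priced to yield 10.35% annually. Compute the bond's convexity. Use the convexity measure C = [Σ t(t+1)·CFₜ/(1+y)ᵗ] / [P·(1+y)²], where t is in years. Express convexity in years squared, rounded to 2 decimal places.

With y = 0.1035:
  t   CF        PV=CF/(1+0.1035)^t    t·PV        t(t+1)·PV
  1         9.75         8.8355         8.8355          17.6710
  2         9.75         8.0068        16.0136          48.0409
  3         9.75         7.2558        21.7675          87.0701
  4       109.75        74.0142       296.0569       1,480.2844
  Σ                     98.1124       342.6736       1,633.0665
P = 98.1124.
Convexity = Σ t(t+1)·PV / [P·(1+y)²] = 1,633.0665 / (98.1124 × 1.217712) = 13.66895.

13.67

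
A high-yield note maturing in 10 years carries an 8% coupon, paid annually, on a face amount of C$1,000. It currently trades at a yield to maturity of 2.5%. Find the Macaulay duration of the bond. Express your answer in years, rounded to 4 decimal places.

Periodic yield y = 0.025. Discount each cash flow and weight by its year:
  t   CF        PV=CF/(1+0.025)^t    t·PV
  1        80.00        78.0488        78.0488
  2        80.00        76.1452       152.2903
  3        80.00        74.2880       222.8639
  4        80.00        72.4761       289.9042
  5        80.00        70.7083       353.5417
  6        80.00        68.9837       413.9025
  7        80.00        67.3012       471.1085
  8        80.00        65.6597       525.2778
  9        80.00        64.0583       576.5244
  10    1,080.00       843.6943     8,436.9427
  Σ                  1,481.3635    11,520.4049
Price P = Σ PV = 1,481.3635.
Macaulay duration = Σ(t·PV) / P = 11,520.4049 / 1,481.3635 = 7.77689 years.

7.7769 years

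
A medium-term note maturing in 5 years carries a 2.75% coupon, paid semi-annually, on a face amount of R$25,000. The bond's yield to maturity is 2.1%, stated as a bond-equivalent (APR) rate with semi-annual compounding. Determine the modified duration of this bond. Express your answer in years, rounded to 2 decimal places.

4.66 years

Periodic yield y = 0.0105. First find Macaulay duration:
  t   CF        PV=CF/(1+0.0105)^t    t·PV
  1       343.75       340.1781       340.1781
  2       343.75       336.6434       673.2867
  3       343.75       333.1453       999.4360
  4       343.75       329.6837     1,318.7347
  5       343.75       326.2580     1,631.2898
  6       343.75       322.8678     1,937.2071
  7       343.75       319.5130     2,236.5907
  8       343.75       316.1929     2,529.5435
  9       343.75       312.9074     2,816.1667
  10   25,343.75    22,830.0939   228,300.9388
  Σ                 25,767.4835   242,783.3722
P = 25,767.4835; Macaulay duration = 242,783.3722 / 25,767.4835 = 9.42208 half-year periods = 4.71104 years.
Modified duration = D_Mac / (1 + y) = 4.71104 / 1.0105 = 4.66209 years.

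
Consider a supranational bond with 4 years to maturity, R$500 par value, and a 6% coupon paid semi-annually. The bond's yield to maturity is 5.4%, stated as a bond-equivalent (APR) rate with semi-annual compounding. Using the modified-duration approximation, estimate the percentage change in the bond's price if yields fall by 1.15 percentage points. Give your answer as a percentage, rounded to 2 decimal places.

Periodic yield y = 0.027. Modified duration first:
  t   CF        PV=CF/(1+0.027)^t    t·PV
  1        15.00        14.6056        14.6056
  2        15.00        14.2217        28.4433
  3        15.00        13.8478        41.5433
  4        15.00        13.4837        53.9349
  5        15.00        13.1292        65.6461
  6        15.00        12.7841        76.7043
  7        15.00        12.4480        87.1357
  8       515.00       416.1440     3,329.1523
  Σ                    510.6641     3,697.1656
P = 510.6641; D_Mac = 7.23992 half-year periods = 3.61996 yrs; D_mod = 3.61996/(1+0.027) = 3.52479 yrs.
ΔP/P ≈ -D_mod · Δy = -3.52479 × (-0.0115) = +0.040535 = +4.0535%.

+4.05%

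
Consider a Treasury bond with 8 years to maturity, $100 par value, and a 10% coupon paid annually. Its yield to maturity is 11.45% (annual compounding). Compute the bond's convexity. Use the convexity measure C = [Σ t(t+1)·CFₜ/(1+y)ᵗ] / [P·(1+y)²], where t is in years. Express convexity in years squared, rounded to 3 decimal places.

With y = 0.1145:
  t   CF        PV=CF/(1+0.1145)^t    t·PV        t(t+1)·PV
  1        10.00         8.9726         8.9726          17.9453
  2        10.00         8.0508        16.1016          48.3049
  3        10.00         7.2237        21.6711          86.6844
  4        10.00         6.4816        25.9262         129.6312
  5        10.00         5.8157        29.0783         174.4701
  6        10.00         5.2182        31.3091         219.1638
  7        10.00         4.6821        32.7746         262.1969
  8       110.00        46.2117       369.6937       3,327.2436
  Σ                     92.6564       535.5274       4,265.6402
P = 92.6564.
Convexity = Σ t(t+1)·PV / [P·(1+y)²] = 4,265.6402 / (92.6564 × 1.242110) = 37.06370.

37.064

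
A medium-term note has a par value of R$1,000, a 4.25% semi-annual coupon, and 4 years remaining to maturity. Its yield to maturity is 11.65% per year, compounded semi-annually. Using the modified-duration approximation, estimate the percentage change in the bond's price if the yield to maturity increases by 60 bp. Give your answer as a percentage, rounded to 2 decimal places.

Periodic yield y = 0.05825. Modified duration first:
  t   CF        PV=CF/(1+0.05825)^t    t·PV
  1        21.25        20.0803        20.0803
  2        21.25        18.9750        37.9501
  3        21.25        17.9306        53.7917
  4        21.25        16.9436        67.7744
  5        21.25        16.0110        80.0548
  6        21.25        15.1297        90.7780
  7        21.25        14.2969       100.0781
  8     1,021.25       649.2708     5,194.1662
  Σ                    768.6378     5,644.6736
P = 768.6378; D_Mac = 7.34374 half-year periods = 3.67187 yrs; D_mod = 3.67187/(1+0.05825) = 3.46976 yrs.
ΔP/P ≈ -D_mod · Δy = -3.46976 × (+0.006) = -0.020819 = -2.0819%.

-2.08%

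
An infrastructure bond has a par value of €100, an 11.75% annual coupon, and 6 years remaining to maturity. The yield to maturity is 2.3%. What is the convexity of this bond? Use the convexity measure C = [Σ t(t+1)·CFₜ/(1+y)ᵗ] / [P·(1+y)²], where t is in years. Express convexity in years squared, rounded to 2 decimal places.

30.38

With y = 0.023:
  t   CF        PV=CF/(1+0.023)^t    t·PV        t(t+1)·PV
  1        11.75        11.4858        11.4858          22.9717
  2        11.75        11.2276        22.4552          67.3655
  3        11.75        10.9752        32.9255         131.7020
  4        11.75        10.7284        42.9136         214.5682
  5        11.75        10.4872        52.4360         314.6161
  6       111.75        97.4976       584.9853       4,094.8974
  Σ                    152.4017       747.2015       4,846.1208
P = 152.4017.
Convexity = Σ t(t+1)·PV / [P·(1+y)²] = 4,846.1208 / (152.4017 × 1.046529) = 30.38456.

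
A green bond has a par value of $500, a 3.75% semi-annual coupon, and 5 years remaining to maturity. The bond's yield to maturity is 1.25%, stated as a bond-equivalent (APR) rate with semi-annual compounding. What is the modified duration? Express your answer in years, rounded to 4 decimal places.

4.6033 years

Periodic yield y = 0.00625. First find Macaulay duration:
  t   CF        PV=CF/(1+0.00625)^t    t·PV
  1        9.375         9.3168         9.3168
  2        9.375         9.2589        18.5178
  3        9.375         9.2014        27.6042
  4        9.375         9.1442        36.5770
  5        9.375         9.0874        45.4372
  6        9.375         9.0310        54.1860
  7        9.375         8.9749        62.8244
  8        9.375         8.9192        71.3533
  9        9.375         8.8638        79.7739
  10     509.375       478.6066     4,786.0661
  Σ                    560.4042     5,191.6566
P = 560.4042; Macaulay duration = 5,191.6566 / 560.4042 = 9.26413 half-year periods = 4.63206 years.
Modified duration = D_Mac / (1 + y) = 4.63206 / 1.00625 = 4.60329 years.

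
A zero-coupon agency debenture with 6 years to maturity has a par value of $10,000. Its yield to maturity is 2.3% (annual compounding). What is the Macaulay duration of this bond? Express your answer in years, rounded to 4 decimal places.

A zero-coupon bond has a single cash flow at maturity, so its Macaulay duration equals its maturity: 6 years.

6.0000 years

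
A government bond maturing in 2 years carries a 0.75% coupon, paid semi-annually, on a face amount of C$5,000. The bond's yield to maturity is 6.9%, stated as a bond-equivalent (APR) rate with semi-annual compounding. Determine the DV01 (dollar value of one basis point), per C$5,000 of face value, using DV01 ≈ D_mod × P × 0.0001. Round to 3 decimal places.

Periodic yield y = 0.0345.
  t   CF        PV=CF/(1+0.0345)^t    t·PV
  1        18.75        18.1247        18.1247
  2        18.75        17.5202        35.0405
  3        18.75        16.9360        50.8079
  4     5,018.75     4,382.0122    17,528.0488
  Σ                  4,434.5931    17,632.0219
P = 4,434.5931; D_Mac = 3.97602 half-year periods = 1.98801 yrs; D_mod = 1.92171 yrs.
DV01 ≈ 1.92171 × 4,434.5931 × 0.0001 = 0.852200.

C$0.852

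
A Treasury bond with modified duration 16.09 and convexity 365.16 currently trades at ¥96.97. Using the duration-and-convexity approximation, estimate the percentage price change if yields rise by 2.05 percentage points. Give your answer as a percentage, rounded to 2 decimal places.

Duration effect: -D_mod·Δy = -16.09 × (+0.0205) = -0.329845
Convexity effect: ½·C·(Δy)² = 0.5 × 365.16 × (0.0205)² = +0.076729245
ΔP/P ≈ -0.329845 + 0.076729245 = -0.253115755
= -25.3115755%.

-25.31%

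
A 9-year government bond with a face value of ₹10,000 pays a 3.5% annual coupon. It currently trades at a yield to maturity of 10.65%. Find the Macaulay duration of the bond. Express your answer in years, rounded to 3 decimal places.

7.469 years

Periodic yield y = 0.1065. Discount each cash flow and weight by its year:
  t   CF        PV=CF/(1+0.1065)^t    t·PV
  1       350.00       316.3127       316.3127
  2       350.00       285.8678       571.7356
  3       350.00       258.3532       775.0595
  4       350.00       233.4868       933.9473
  5       350.00       211.0138     1,055.0692
  6       350.00       190.7039     1,144.2233
  7       350.00       172.3487     1,206.4412
  8       350.00       155.7603     1,246.0822
  9    10,350.00     4,162.7237    37,464.5133
  Σ                  5,986.5709    44,713.3842
Price P = Σ PV = 5,986.5709.
Macaulay duration = Σ(t·PV) / P = 44,713.3842 / 5,986.5709 = 7.46895 years.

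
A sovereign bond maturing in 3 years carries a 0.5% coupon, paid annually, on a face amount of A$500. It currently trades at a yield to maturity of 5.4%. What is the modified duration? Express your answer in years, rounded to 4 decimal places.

2.8310 years

Periodic yield y = 0.054. First find Macaulay duration:
  t   CF        PV=CF/(1+0.054)^t    t·PV
  1         2.50         2.3719         2.3719
  2         2.50         2.2504         4.5008
  3       502.50       429.1551     1,287.4652
  Σ                    433.7774     1,294.3379
P = 433.7774; Macaulay duration = 1,294.3379 / 433.7774 = 2.98388 years.
Modified duration = D_Mac / (1 + y) = 2.98388 / 1.054 = 2.83100 years.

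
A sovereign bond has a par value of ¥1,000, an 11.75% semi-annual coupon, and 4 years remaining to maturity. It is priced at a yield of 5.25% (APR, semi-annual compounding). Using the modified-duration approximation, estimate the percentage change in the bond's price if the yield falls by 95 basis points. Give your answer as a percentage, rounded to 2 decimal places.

Periodic yield y = 0.02625. Modified duration first:
  t   CF        PV=CF/(1+0.02625)^t    t·PV
  1        58.75        57.2473        57.2473
  2        58.75        55.7830       111.5659
  3        58.75        54.3561       163.0683
  4        58.75        52.9658       211.8630
  5        58.75        51.6110       258.0548
  6        58.75        50.2908       301.7450
  7        58.75        49.0045       343.0313
  8     1,058.75       860.5341     6,884.2724
  Σ                  1,231.7924     8,330.8481
P = 1,231.7924; D_Mac = 6.76319 half-year periods = 3.38160 yrs; D_mod = 3.38160/(1+0.02625) = 3.29510 yrs.
ΔP/P ≈ -D_mod · Δy = -3.29510 × (-0.0095) = +0.031303 = +3.1303%.

+3.13%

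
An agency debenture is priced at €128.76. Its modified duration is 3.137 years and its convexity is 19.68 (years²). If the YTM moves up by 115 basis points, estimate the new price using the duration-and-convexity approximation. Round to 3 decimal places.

€124.282

Duration effect: -D_mod·Δy = -3.137 × (+0.0115) = -0.0360755
Convexity effect: ½·C·(Δy)² = 0.5 × 19.68 × (0.0115)² = +0.00130134
ΔP/P ≈ -0.0360755 + 0.00130134 = -0.03477416
New price ≈ 128.76 × (1 - 0.03477416) = 124.2824791584.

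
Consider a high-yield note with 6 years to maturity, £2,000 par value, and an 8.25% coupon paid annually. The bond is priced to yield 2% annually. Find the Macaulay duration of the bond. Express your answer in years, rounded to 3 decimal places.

5.125 years

Periodic yield y = 0.02. Discount each cash flow and weight by its year:
  t   CF        PV=CF/(1+0.02)^t    t·PV
  1       165.00       161.7647       161.7647
  2       165.00       158.5928       317.1857
  3       165.00       155.4832       466.4496
  4       165.00       152.4345       609.7380
  5       165.00       149.4456       747.2279
  6     2,165.00     1,922.4580    11,534.7483
  Σ                  2,700.1789    13,837.1141
Price P = Σ PV = 2,700.1789.
Macaulay duration = Σ(t·PV) / P = 13,837.1141 / 2,700.1789 = 5.12452 years.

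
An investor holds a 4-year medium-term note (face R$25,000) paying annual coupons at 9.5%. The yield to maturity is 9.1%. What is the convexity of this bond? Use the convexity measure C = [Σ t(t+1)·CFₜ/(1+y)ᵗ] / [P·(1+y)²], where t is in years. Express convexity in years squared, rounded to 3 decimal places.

With y = 0.091:
  t   CF        PV=CF/(1+0.091)^t    t·PV        t(t+1)·PV
  1     2,375.00     2,176.9019     2,176.9019       4,353.8038
  2     2,375.00     1,995.3272     3,990.6543      11,971.9629
  3     2,375.00     1,828.8975     5,486.6924      21,946.7698
  4    27,375.00    19,322.1356    77,288.5424     386,442.7119
  Σ                 25,323.2622    88,942.7911     424,715.2485
P = 25,323.2622.
Convexity = Σ t(t+1)·PV / [P·(1+y)²] = 424,715.2485 / (25,323.2622 × 1.190281) = 14.09057.

14.091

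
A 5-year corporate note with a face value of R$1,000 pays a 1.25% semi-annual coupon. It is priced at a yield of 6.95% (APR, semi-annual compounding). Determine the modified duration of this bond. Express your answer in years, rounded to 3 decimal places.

Periodic yield y = 0.03475. First find Macaulay duration:
  t   CF        PV=CF/(1+0.03475)^t    t·PV
  1         6.25         6.0401         6.0401
  2         6.25         5.8373        11.6745
  3         6.25         5.6412        16.9237
  4         6.25         5.4518        21.8071
  5         6.25         5.2687        26.3435
  6         6.25         5.0918        30.5505
  7         6.25         4.9208        34.4453
  8         6.25         4.7555        38.0440
  9         6.25         4.5958        41.3622
  10    1,006.25       715.0749     7,150.7491
  Σ                    762.6778     7,377.9401
P = 762.6778; Macaulay duration = 7,377.9401 / 762.6778 = 9.67373 half-year periods = 4.83687 years.
Modified duration = D_Mac / (1 + y) = 4.83687 / 1.03475 = 4.67443 years.

4.674 years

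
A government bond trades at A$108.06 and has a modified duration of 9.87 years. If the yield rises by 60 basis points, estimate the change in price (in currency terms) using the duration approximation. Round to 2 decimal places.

-A$6.40

Duration approximation: ΔP/P ≈ -D_mod · Δy = -9.87 × (+0.006) = -0.059220.
ΔP ≈ 108.06 × (-0.059220) = -6.3993132.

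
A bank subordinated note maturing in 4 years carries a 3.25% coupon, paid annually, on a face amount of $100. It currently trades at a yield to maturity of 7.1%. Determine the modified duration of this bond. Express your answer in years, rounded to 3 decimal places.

3.548 years

Periodic yield y = 0.071. First find Macaulay duration:
  t   CF        PV=CF/(1+0.071)^t    t·PV
  1         3.25         3.0345         3.0345
  2         3.25         2.8334         5.6668
  3         3.25         2.6455         7.9366
  4       103.25        78.4752       313.9006
  Σ                     86.9886       330.5385
P = 86.9886; Macaulay duration = 330.5385 / 86.9886 = 3.79979 years.
Modified duration = D_Mac / (1 + y) = 3.79979 / 1.071 = 3.54789 years.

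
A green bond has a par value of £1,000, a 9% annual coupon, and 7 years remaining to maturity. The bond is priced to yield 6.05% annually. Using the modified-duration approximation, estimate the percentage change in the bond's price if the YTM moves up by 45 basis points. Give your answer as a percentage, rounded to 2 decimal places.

-2.38%

Periodic yield y = 0.0605. Modified duration first:
  t   CF        PV=CF/(1+0.0605)^t    t·PV
  1        90.00        84.8656        84.8656
  2        90.00        80.0242       160.0483
  3        90.00        75.4589       226.3767
  4        90.00        71.1541       284.6163
  5        90.00        67.0948       335.4742
  6        90.00        63.2672       379.6031
  7     1,090.00       722.5232     5,057.6623
  Σ                  1,164.3880     6,528.6466
P = 1,164.3880; D_Mac = 5.60693 yrs; D_mod = 5.60693/(1+0.0605) = 5.28707 yrs.
ΔP/P ≈ -D_mod · Δy = -5.28707 × (+0.0045) = -0.023792 = -2.3792%.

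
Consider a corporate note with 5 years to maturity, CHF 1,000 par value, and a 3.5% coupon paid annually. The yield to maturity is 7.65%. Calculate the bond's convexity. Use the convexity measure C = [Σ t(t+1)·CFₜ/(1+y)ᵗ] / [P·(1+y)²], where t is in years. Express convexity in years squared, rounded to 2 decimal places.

With y = 0.0765:
  t   CF        PV=CF/(1+0.0765)^t    t·PV        t(t+1)·PV
  1        35.00        32.5128        32.5128          65.0255
  2        35.00        30.2023        60.4046         181.2138
  3        35.00        28.0560        84.1680         336.6721
  4        35.00        26.0623       104.2490         521.2450
  5     1,035.00       715.9294     3,579.6468      21,477.8811
  Σ                    832.7627     3,860.9813      22,582.0376
P = 832.7627.
Convexity = Σ t(t+1)·PV / [P·(1+y)²] = 22,582.0376 / (832.7627 × 1.158852) = 23.39989.

23.40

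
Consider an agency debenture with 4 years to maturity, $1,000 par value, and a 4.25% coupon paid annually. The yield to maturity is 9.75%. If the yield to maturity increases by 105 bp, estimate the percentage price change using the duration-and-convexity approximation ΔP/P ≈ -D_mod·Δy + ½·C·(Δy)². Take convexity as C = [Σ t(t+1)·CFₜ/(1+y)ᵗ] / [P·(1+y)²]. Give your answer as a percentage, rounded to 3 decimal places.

-3.489%

With y = 0.0975:
  t   CF        PV=CF/(1+0.0975)^t    t·PV        t(t+1)·PV
  1        42.50        38.7244        38.7244          77.4487
  2        42.50        35.2842        70.5683         211.7050
  3        42.50        32.1496        96.4487         385.7950
  4     1,042.50       718.5516     2,874.2063      14,371.0316
  Σ                    824.7097     3,079.9478      15,045.9803
P = 824.7097; D_Mac = 3.73458 yrs; D_mod = 3.40281 yrs; C = 15.14643.
Duration effect: -3.40281 × (+0.0105) = -0.035730
Convexity effect: 0.5 × 15.14643 × (0.0105)² = +0.0008349
ΔP/P ≈ -0.035730 + 0.0008349 = -0.034895 = -3.4895%.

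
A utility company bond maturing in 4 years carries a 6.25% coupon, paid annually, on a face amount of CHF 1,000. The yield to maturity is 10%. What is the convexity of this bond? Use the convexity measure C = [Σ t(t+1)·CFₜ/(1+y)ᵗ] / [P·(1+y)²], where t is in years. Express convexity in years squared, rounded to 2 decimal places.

14.54

With y = 0.1:
  t   CF        PV=CF/(1+0.1)^t    t·PV        t(t+1)·PV
  1        62.50        56.8182        56.8182         113.6364
  2        62.50        51.6529       103.3058         309.9174
  3        62.50        46.9572       140.8715         563.4861
  4     1,062.50       725.7018     2,902.8072      14,514.0359
  Σ                    881.1300     3,203.8027      15,501.0757
P = 881.1300.
Convexity = Σ t(t+1)·PV / [P·(1+y)²] = 15,501.0757 / (881.1300 × 1.210000) = 14.53906.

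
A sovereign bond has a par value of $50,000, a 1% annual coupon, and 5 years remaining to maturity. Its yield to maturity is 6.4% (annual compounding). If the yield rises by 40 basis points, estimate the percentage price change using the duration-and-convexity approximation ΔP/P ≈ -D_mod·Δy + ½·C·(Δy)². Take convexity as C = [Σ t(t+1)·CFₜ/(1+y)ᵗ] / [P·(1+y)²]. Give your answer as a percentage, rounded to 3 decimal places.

With y = 0.064:
  t   CF        PV=CF/(1+0.064)^t    t·PV        t(t+1)·PV
  1       500.00       469.9248       469.9248         939.8496
  2       500.00       441.6587       883.3173       2,649.9519
  3       500.00       415.0927     1,245.2782       4,981.1127
  4       500.00       390.1247     1,560.4990       7,802.4948
  5    50,500.00    37,032.5176   185,162.5882   1,110,975.5291
  Σ                 38,749.3186   189,321.6074   1,127,348.9381
P = 38,749.3186; D_Mac = 4.88580 yrs; D_mod = 4.59192 yrs; C = 25.69869.
Duration effect: -4.59192 × (+0.004) = -0.018368
Convexity effect: 0.5 × 25.69869 × (0.004)² = +0.0002056
ΔP/P ≈ -0.018368 + 0.0002056 = -0.018162 = -1.8162%.

-1.816%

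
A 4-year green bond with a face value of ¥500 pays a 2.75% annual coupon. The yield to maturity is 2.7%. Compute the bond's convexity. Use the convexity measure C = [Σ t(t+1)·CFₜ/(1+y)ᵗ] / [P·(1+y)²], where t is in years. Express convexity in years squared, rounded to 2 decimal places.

17.97

With y = 0.027:
  t   CF        PV=CF/(1+0.027)^t    t·PV        t(t+1)·PV
  1        13.75        13.3885        13.3885          26.7770
  2        13.75        13.0365        26.0730          78.2191
  3        13.75        12.6938        38.0814         152.3255
  4       513.75       461.8172     1,847.2686       9,236.3431
  Σ                    500.9360     1,924.8115       9,493.6647
P = 500.9360.
Convexity = Σ t(t+1)·PV / [P·(1+y)²] = 9,493.6647 / (500.9360 × 1.054729) = 17.96846.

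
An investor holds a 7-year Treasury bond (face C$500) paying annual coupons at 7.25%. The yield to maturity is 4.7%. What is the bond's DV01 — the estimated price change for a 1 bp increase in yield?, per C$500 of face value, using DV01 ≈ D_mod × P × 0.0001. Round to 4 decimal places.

Periodic yield y = 0.047.
  t   CF        PV=CF/(1+0.047)^t    t·PV
  1        36.25        34.6227        34.6227
  2        36.25        33.0685        66.1370
  3        36.25        31.5841        94.7522
  4        36.25        30.1662       120.6650
  5        36.25        28.8121       144.0604
  6        36.25        27.5187       165.1122
  7       536.25       388.8128     2,721.6895
  Σ                    574.5851     3,347.0390
P = 574.5851; D_Mac = 5.82514 yrs; D_mod = 5.56365 yrs.
DV01 ≈ 5.56365 × 574.5851 × 0.0001 = 0.319679.

C$0.3197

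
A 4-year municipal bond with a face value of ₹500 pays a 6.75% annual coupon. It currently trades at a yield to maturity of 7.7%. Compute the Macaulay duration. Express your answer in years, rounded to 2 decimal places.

Periodic yield y = 0.077. Discount each cash flow and weight by its year:
  t   CF        PV=CF/(1+0.077)^t    t·PV
  1        33.75        31.3370        31.3370
  2        33.75        29.0966        58.1932
  3        33.75        27.0163        81.0490
  4       533.75       396.7118     1,586.8470
  Σ                    484.1618     1,757.4264
Price P = Σ PV = 484.1618.
Macaulay duration = Σ(t·PV) / P = 1,757.4264 / 484.1618 = 3.62983 years.

3.63 years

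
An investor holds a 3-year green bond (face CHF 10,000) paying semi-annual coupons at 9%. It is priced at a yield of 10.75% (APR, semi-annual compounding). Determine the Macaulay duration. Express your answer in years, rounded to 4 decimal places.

Periodic yield y = 0.05375. Discount each cash flow and weight by its period:
  t   CF        PV=CF/(1+0.05375)^t    t·PV
  1       450.00       427.0463       427.0463
  2       450.00       405.2634       810.5267
  3       450.00       384.5916     1,153.7747
  4       450.00       364.9742     1,459.8968
  5       450.00       346.3575     1,731.7874
  6    10,450.00     7,632.9209    45,797.5257
  Σ                  9,561.1538    51,380.5576
Price P = Σ PV = 9,561.1538.
Macaulay duration = Σ(t·PV) / P = 51,380.5576 / 9,561.1538 = 5.37389 half-year periods.
In years: 5.37389 / 2 = 2.68694 years.

2.6869 years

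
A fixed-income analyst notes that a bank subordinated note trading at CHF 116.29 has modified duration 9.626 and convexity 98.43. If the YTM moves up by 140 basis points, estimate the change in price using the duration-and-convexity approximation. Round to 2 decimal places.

-CHF 14.55

Duration effect: -D_mod·Δy = -9.626 × (+0.014) = -0.134764
Convexity effect: ½·C·(Δy)² = 0.5 × 98.43 × (0.014)² = +0.00964614
ΔP/P ≈ -0.134764 + 0.00964614 = -0.12511786
ΔP ≈ 116.29 × (-0.12511786) = -14.5499559394.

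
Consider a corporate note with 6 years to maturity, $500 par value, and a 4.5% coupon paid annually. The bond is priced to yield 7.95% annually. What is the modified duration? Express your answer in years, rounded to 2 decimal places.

Periodic yield y = 0.0795. First find Macaulay duration:
  t   CF        PV=CF/(1+0.0795)^t    t·PV
  1        22.50        20.8430        20.8430
  2        22.50        19.3080        38.6160
  3        22.50        17.8861        53.6582
  4        22.50        16.5688        66.2753
  5        22.50        15.3486        76.7431
  6       522.50       330.1797     1,981.0784
  Σ                    420.1342     2,237.2140
P = 420.1342; Macaulay duration = 2,237.2140 / 420.1342 = 5.32500 years.
Modified duration = D_Mac / (1 + y) = 5.32500 / 1.0795 = 4.93284 years.

4.93 years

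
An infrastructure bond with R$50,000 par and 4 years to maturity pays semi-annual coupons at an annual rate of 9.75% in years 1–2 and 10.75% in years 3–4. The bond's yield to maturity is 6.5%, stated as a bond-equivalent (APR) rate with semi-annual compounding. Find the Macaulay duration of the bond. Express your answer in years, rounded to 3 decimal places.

Periodic yield y = 0.0325. Discount each cash flow and weight by its period:
  t   CF        PV=CF/(1+0.0325)^t    t·PV
  1     2,437.50     2,360.7748     2,360.7748
  2     2,437.50     2,286.4647     4,572.9294
  3     2,437.50     2,214.4937     6,643.4810
  4     2,437.50     2,144.7881     8,579.1522
  5     2,687.50     2,290.3306    11,451.6529
  6     2,687.50     2,218.2378    13,309.4271
  7     2,687.50     2,148.4144    15,038.9007
  8    52,687.50    40,793.1375   326,345.1001
  Σ                 56,456.6416   388,301.4182
Price P = Σ PV = 56,456.6416.
Macaulay duration = Σ(t·PV) / P = 388,301.4182 / 56,456.6416 = 6.87787 half-year periods.
In years: 6.87787 / 2 = 3.43893 years.

3.439 years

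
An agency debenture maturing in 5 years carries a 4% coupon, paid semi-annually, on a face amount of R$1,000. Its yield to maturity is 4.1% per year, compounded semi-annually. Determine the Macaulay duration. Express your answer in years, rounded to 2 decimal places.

Periodic yield y = 0.0205. Discount each cash flow and weight by its period:
  t   CF        PV=CF/(1+0.0205)^t    t·PV
  1        20.00        19.5982        19.5982
  2        20.00        19.2045        38.4091
  3        20.00        18.8188        56.4563
  4        20.00        18.4407        73.7629
  5        20.00        18.0703        90.3514
  6        20.00        17.7073       106.2437
  7        20.00        17.3516       121.4610
  8        20.00        17.0030       136.0241
  9        20.00        16.6615       149.9531
  10    1,020.00       832.6646     8,326.6456
  Σ                    995.5204     9,118.9055
Price P = Σ PV = 995.5204.
Macaulay duration = Σ(t·PV) / P = 9,118.9055 / 995.5204 = 9.15994 half-year periods.
In years: 9.15994 / 2 = 4.57997 years.

4.58 years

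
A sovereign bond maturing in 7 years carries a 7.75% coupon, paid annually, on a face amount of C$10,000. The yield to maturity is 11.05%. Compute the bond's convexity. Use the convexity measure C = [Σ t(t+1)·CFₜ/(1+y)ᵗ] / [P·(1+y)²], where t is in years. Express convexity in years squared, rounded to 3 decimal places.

32.924

With y = 0.1105:
  t   CF        PV=CF/(1+0.1105)^t    t·PV        t(t+1)·PV
  1       775.00       697.8838       697.8838       1,395.7677
  2       775.00       628.4411     1,256.8822       3,770.6466
  3       775.00       565.9082     1,697.7247       6,790.8988
  4       775.00       509.5977     2,038.3908      10,191.9538
  5       775.00       458.8903     2,294.4516      13,766.7093
  6       775.00       413.2286     2,479.3713      17,355.5993
  7    10,775.00     5,173.5344    36,214.7406     289,717.9247
  Σ                  8,447.4841    46,679.4450     342,989.5003
P = 8,447.4841.
Convexity = Σ t(t+1)·PV / [P·(1+y)²] = 342,989.5003 / (8,447.4841 × 1.233210) = 32.92428.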